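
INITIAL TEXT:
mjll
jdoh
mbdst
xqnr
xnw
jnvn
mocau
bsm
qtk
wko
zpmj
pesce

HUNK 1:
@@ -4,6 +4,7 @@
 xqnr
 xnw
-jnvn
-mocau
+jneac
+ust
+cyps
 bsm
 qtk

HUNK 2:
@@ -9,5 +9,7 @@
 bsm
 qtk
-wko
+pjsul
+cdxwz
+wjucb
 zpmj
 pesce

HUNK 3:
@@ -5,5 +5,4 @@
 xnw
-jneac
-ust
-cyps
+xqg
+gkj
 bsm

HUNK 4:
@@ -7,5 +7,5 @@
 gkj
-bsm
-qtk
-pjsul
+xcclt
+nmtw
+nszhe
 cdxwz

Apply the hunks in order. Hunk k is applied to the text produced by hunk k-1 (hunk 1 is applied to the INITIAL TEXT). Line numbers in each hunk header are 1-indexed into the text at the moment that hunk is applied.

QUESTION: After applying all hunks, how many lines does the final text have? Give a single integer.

Hunk 1: at line 4 remove [jnvn,mocau] add [jneac,ust,cyps] -> 13 lines: mjll jdoh mbdst xqnr xnw jneac ust cyps bsm qtk wko zpmj pesce
Hunk 2: at line 9 remove [wko] add [pjsul,cdxwz,wjucb] -> 15 lines: mjll jdoh mbdst xqnr xnw jneac ust cyps bsm qtk pjsul cdxwz wjucb zpmj pesce
Hunk 3: at line 5 remove [jneac,ust,cyps] add [xqg,gkj] -> 14 lines: mjll jdoh mbdst xqnr xnw xqg gkj bsm qtk pjsul cdxwz wjucb zpmj pesce
Hunk 4: at line 7 remove [bsm,qtk,pjsul] add [xcclt,nmtw,nszhe] -> 14 lines: mjll jdoh mbdst xqnr xnw xqg gkj xcclt nmtw nszhe cdxwz wjucb zpmj pesce
Final line count: 14

Answer: 14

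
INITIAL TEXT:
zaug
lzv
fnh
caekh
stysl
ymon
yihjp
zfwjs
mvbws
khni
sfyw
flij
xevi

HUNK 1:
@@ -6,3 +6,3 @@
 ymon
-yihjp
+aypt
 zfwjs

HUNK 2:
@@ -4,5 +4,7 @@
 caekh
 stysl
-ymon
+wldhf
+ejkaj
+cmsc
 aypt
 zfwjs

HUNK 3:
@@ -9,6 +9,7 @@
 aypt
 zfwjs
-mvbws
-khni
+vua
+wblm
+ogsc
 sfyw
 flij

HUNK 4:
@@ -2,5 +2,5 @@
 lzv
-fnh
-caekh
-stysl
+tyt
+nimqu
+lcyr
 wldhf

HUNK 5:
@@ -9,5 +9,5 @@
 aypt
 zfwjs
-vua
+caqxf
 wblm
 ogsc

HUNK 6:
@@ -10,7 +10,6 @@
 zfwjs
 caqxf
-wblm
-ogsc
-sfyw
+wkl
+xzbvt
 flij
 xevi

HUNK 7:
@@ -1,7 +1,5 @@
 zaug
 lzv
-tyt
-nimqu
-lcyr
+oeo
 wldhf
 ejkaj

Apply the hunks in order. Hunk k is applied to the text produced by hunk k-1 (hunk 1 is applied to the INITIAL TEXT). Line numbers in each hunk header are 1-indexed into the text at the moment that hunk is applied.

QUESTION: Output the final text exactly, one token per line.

Answer: zaug
lzv
oeo
wldhf
ejkaj
cmsc
aypt
zfwjs
caqxf
wkl
xzbvt
flij
xevi

Derivation:
Hunk 1: at line 6 remove [yihjp] add [aypt] -> 13 lines: zaug lzv fnh caekh stysl ymon aypt zfwjs mvbws khni sfyw flij xevi
Hunk 2: at line 4 remove [ymon] add [wldhf,ejkaj,cmsc] -> 15 lines: zaug lzv fnh caekh stysl wldhf ejkaj cmsc aypt zfwjs mvbws khni sfyw flij xevi
Hunk 3: at line 9 remove [mvbws,khni] add [vua,wblm,ogsc] -> 16 lines: zaug lzv fnh caekh stysl wldhf ejkaj cmsc aypt zfwjs vua wblm ogsc sfyw flij xevi
Hunk 4: at line 2 remove [fnh,caekh,stysl] add [tyt,nimqu,lcyr] -> 16 lines: zaug lzv tyt nimqu lcyr wldhf ejkaj cmsc aypt zfwjs vua wblm ogsc sfyw flij xevi
Hunk 5: at line 9 remove [vua] add [caqxf] -> 16 lines: zaug lzv tyt nimqu lcyr wldhf ejkaj cmsc aypt zfwjs caqxf wblm ogsc sfyw flij xevi
Hunk 6: at line 10 remove [wblm,ogsc,sfyw] add [wkl,xzbvt] -> 15 lines: zaug lzv tyt nimqu lcyr wldhf ejkaj cmsc aypt zfwjs caqxf wkl xzbvt flij xevi
Hunk 7: at line 1 remove [tyt,nimqu,lcyr] add [oeo] -> 13 lines: zaug lzv oeo wldhf ejkaj cmsc aypt zfwjs caqxf wkl xzbvt flij xevi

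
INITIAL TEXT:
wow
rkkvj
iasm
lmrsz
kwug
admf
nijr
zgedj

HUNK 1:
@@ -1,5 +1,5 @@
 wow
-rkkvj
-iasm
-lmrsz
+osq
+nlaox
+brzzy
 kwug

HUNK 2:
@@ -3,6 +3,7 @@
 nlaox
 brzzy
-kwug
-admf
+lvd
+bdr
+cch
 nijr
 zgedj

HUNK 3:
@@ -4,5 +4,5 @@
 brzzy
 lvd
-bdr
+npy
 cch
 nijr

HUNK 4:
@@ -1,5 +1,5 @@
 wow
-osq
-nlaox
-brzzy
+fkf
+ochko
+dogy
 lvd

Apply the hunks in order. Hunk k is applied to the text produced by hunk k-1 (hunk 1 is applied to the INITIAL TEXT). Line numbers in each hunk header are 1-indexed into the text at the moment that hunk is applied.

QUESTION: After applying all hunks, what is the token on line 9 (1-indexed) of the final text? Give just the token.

Hunk 1: at line 1 remove [rkkvj,iasm,lmrsz] add [osq,nlaox,brzzy] -> 8 lines: wow osq nlaox brzzy kwug admf nijr zgedj
Hunk 2: at line 3 remove [kwug,admf] add [lvd,bdr,cch] -> 9 lines: wow osq nlaox brzzy lvd bdr cch nijr zgedj
Hunk 3: at line 4 remove [bdr] add [npy] -> 9 lines: wow osq nlaox brzzy lvd npy cch nijr zgedj
Hunk 4: at line 1 remove [osq,nlaox,brzzy] add [fkf,ochko,dogy] -> 9 lines: wow fkf ochko dogy lvd npy cch nijr zgedj
Final line 9: zgedj

Answer: zgedj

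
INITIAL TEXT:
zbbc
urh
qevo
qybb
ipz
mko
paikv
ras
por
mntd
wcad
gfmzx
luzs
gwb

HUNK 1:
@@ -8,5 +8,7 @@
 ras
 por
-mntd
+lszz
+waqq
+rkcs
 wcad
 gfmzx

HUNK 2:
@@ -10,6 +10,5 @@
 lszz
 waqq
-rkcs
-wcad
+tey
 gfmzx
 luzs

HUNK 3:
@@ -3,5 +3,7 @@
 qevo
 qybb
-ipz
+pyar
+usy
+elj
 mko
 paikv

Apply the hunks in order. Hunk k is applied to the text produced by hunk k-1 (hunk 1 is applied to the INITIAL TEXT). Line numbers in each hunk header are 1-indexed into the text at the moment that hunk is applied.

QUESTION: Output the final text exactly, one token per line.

Hunk 1: at line 8 remove [mntd] add [lszz,waqq,rkcs] -> 16 lines: zbbc urh qevo qybb ipz mko paikv ras por lszz waqq rkcs wcad gfmzx luzs gwb
Hunk 2: at line 10 remove [rkcs,wcad] add [tey] -> 15 lines: zbbc urh qevo qybb ipz mko paikv ras por lszz waqq tey gfmzx luzs gwb
Hunk 3: at line 3 remove [ipz] add [pyar,usy,elj] -> 17 lines: zbbc urh qevo qybb pyar usy elj mko paikv ras por lszz waqq tey gfmzx luzs gwb

Answer: zbbc
urh
qevo
qybb
pyar
usy
elj
mko
paikv
ras
por
lszz
waqq
tey
gfmzx
luzs
gwb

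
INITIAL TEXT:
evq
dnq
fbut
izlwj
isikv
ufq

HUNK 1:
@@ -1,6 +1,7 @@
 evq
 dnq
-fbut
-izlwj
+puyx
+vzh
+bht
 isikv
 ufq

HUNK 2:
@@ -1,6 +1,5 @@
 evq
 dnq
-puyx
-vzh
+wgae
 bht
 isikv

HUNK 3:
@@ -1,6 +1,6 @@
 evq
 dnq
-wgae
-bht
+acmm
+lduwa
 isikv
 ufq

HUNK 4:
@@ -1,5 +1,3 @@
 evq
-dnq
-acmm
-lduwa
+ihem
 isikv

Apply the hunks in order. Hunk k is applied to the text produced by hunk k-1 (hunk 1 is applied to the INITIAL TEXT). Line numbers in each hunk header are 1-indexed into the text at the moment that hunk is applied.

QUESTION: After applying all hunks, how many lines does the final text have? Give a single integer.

Answer: 4

Derivation:
Hunk 1: at line 1 remove [fbut,izlwj] add [puyx,vzh,bht] -> 7 lines: evq dnq puyx vzh bht isikv ufq
Hunk 2: at line 1 remove [puyx,vzh] add [wgae] -> 6 lines: evq dnq wgae bht isikv ufq
Hunk 3: at line 1 remove [wgae,bht] add [acmm,lduwa] -> 6 lines: evq dnq acmm lduwa isikv ufq
Hunk 4: at line 1 remove [dnq,acmm,lduwa] add [ihem] -> 4 lines: evq ihem isikv ufq
Final line count: 4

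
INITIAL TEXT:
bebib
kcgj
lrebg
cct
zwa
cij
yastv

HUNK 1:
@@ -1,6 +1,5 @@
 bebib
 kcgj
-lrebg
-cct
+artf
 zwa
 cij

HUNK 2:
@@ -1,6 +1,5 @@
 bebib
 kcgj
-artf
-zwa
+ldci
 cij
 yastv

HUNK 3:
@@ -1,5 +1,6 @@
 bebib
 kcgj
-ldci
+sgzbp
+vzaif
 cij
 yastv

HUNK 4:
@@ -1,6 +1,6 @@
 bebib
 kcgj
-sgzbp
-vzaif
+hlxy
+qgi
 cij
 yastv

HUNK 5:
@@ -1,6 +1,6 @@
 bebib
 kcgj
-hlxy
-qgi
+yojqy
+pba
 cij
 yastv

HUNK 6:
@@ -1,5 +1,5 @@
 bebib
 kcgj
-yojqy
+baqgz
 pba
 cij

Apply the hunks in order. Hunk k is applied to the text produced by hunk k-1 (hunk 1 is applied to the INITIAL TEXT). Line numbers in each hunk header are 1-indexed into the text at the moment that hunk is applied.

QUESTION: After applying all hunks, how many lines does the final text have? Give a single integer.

Answer: 6

Derivation:
Hunk 1: at line 1 remove [lrebg,cct] add [artf] -> 6 lines: bebib kcgj artf zwa cij yastv
Hunk 2: at line 1 remove [artf,zwa] add [ldci] -> 5 lines: bebib kcgj ldci cij yastv
Hunk 3: at line 1 remove [ldci] add [sgzbp,vzaif] -> 6 lines: bebib kcgj sgzbp vzaif cij yastv
Hunk 4: at line 1 remove [sgzbp,vzaif] add [hlxy,qgi] -> 6 lines: bebib kcgj hlxy qgi cij yastv
Hunk 5: at line 1 remove [hlxy,qgi] add [yojqy,pba] -> 6 lines: bebib kcgj yojqy pba cij yastv
Hunk 6: at line 1 remove [yojqy] add [baqgz] -> 6 lines: bebib kcgj baqgz pba cij yastv
Final line count: 6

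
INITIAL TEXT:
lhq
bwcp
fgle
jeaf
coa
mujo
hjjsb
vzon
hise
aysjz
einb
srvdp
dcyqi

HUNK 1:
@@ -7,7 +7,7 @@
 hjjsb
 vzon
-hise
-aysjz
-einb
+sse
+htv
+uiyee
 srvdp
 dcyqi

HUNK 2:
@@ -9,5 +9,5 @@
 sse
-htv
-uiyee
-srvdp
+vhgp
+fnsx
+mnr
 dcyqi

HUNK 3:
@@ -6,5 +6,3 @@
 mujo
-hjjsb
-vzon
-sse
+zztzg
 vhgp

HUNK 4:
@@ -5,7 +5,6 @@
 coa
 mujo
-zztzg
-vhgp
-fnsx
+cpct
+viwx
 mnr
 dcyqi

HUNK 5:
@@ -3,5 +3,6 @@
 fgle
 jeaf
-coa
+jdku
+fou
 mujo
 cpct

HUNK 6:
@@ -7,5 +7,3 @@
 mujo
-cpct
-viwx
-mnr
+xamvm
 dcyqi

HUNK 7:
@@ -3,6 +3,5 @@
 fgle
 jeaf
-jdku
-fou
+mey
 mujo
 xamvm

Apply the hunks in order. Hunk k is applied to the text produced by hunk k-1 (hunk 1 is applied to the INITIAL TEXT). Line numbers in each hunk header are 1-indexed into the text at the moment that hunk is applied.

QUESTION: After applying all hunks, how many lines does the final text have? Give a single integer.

Hunk 1: at line 7 remove [hise,aysjz,einb] add [sse,htv,uiyee] -> 13 lines: lhq bwcp fgle jeaf coa mujo hjjsb vzon sse htv uiyee srvdp dcyqi
Hunk 2: at line 9 remove [htv,uiyee,srvdp] add [vhgp,fnsx,mnr] -> 13 lines: lhq bwcp fgle jeaf coa mujo hjjsb vzon sse vhgp fnsx mnr dcyqi
Hunk 3: at line 6 remove [hjjsb,vzon,sse] add [zztzg] -> 11 lines: lhq bwcp fgle jeaf coa mujo zztzg vhgp fnsx mnr dcyqi
Hunk 4: at line 5 remove [zztzg,vhgp,fnsx] add [cpct,viwx] -> 10 lines: lhq bwcp fgle jeaf coa mujo cpct viwx mnr dcyqi
Hunk 5: at line 3 remove [coa] add [jdku,fou] -> 11 lines: lhq bwcp fgle jeaf jdku fou mujo cpct viwx mnr dcyqi
Hunk 6: at line 7 remove [cpct,viwx,mnr] add [xamvm] -> 9 lines: lhq bwcp fgle jeaf jdku fou mujo xamvm dcyqi
Hunk 7: at line 3 remove [jdku,fou] add [mey] -> 8 lines: lhq bwcp fgle jeaf mey mujo xamvm dcyqi
Final line count: 8

Answer: 8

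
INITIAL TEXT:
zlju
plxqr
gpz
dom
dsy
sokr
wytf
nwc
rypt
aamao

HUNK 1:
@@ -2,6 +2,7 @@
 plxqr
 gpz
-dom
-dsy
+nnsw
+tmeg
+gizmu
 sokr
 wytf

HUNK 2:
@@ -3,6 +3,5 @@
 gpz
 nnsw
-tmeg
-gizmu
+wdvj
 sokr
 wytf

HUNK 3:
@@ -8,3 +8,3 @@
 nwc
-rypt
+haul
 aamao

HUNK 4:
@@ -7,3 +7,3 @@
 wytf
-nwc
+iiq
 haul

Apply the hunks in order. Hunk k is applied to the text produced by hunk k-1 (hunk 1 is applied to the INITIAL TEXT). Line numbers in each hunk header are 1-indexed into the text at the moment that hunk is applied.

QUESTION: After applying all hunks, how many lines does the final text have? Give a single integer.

Hunk 1: at line 2 remove [dom,dsy] add [nnsw,tmeg,gizmu] -> 11 lines: zlju plxqr gpz nnsw tmeg gizmu sokr wytf nwc rypt aamao
Hunk 2: at line 3 remove [tmeg,gizmu] add [wdvj] -> 10 lines: zlju plxqr gpz nnsw wdvj sokr wytf nwc rypt aamao
Hunk 3: at line 8 remove [rypt] add [haul] -> 10 lines: zlju plxqr gpz nnsw wdvj sokr wytf nwc haul aamao
Hunk 4: at line 7 remove [nwc] add [iiq] -> 10 lines: zlju plxqr gpz nnsw wdvj sokr wytf iiq haul aamao
Final line count: 10

Answer: 10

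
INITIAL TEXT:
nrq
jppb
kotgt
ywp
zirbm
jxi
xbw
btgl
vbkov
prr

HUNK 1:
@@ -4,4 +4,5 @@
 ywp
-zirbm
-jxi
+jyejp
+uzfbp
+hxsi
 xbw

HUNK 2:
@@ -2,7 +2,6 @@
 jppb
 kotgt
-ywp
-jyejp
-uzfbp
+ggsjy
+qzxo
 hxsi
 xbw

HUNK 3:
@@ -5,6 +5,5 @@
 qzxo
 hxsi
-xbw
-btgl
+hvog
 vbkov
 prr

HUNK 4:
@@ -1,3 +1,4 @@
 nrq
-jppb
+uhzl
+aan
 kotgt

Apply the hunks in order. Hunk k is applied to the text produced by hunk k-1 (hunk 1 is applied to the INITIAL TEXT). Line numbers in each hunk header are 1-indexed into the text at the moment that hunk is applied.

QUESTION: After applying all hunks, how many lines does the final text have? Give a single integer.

Answer: 10

Derivation:
Hunk 1: at line 4 remove [zirbm,jxi] add [jyejp,uzfbp,hxsi] -> 11 lines: nrq jppb kotgt ywp jyejp uzfbp hxsi xbw btgl vbkov prr
Hunk 2: at line 2 remove [ywp,jyejp,uzfbp] add [ggsjy,qzxo] -> 10 lines: nrq jppb kotgt ggsjy qzxo hxsi xbw btgl vbkov prr
Hunk 3: at line 5 remove [xbw,btgl] add [hvog] -> 9 lines: nrq jppb kotgt ggsjy qzxo hxsi hvog vbkov prr
Hunk 4: at line 1 remove [jppb] add [uhzl,aan] -> 10 lines: nrq uhzl aan kotgt ggsjy qzxo hxsi hvog vbkov prr
Final line count: 10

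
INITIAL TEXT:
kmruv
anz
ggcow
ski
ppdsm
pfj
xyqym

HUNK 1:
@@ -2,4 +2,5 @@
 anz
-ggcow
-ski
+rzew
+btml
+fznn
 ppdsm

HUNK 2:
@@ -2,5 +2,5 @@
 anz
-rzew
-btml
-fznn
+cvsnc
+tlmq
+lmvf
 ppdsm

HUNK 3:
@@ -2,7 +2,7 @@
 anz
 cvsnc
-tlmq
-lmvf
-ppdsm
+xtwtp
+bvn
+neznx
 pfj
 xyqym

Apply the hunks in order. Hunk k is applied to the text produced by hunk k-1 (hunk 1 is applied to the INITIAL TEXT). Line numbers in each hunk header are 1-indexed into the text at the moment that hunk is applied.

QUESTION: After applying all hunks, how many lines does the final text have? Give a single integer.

Hunk 1: at line 2 remove [ggcow,ski] add [rzew,btml,fznn] -> 8 lines: kmruv anz rzew btml fznn ppdsm pfj xyqym
Hunk 2: at line 2 remove [rzew,btml,fznn] add [cvsnc,tlmq,lmvf] -> 8 lines: kmruv anz cvsnc tlmq lmvf ppdsm pfj xyqym
Hunk 3: at line 2 remove [tlmq,lmvf,ppdsm] add [xtwtp,bvn,neznx] -> 8 lines: kmruv anz cvsnc xtwtp bvn neznx pfj xyqym
Final line count: 8

Answer: 8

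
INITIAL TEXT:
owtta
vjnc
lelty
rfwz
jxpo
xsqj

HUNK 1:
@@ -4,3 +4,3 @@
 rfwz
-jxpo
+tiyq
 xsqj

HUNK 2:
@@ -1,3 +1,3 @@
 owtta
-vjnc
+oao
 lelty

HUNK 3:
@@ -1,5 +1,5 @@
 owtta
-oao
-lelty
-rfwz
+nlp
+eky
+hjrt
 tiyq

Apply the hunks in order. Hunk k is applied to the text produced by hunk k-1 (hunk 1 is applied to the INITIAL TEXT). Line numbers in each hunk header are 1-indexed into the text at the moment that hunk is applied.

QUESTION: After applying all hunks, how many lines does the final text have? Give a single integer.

Answer: 6

Derivation:
Hunk 1: at line 4 remove [jxpo] add [tiyq] -> 6 lines: owtta vjnc lelty rfwz tiyq xsqj
Hunk 2: at line 1 remove [vjnc] add [oao] -> 6 lines: owtta oao lelty rfwz tiyq xsqj
Hunk 3: at line 1 remove [oao,lelty,rfwz] add [nlp,eky,hjrt] -> 6 lines: owtta nlp eky hjrt tiyq xsqj
Final line count: 6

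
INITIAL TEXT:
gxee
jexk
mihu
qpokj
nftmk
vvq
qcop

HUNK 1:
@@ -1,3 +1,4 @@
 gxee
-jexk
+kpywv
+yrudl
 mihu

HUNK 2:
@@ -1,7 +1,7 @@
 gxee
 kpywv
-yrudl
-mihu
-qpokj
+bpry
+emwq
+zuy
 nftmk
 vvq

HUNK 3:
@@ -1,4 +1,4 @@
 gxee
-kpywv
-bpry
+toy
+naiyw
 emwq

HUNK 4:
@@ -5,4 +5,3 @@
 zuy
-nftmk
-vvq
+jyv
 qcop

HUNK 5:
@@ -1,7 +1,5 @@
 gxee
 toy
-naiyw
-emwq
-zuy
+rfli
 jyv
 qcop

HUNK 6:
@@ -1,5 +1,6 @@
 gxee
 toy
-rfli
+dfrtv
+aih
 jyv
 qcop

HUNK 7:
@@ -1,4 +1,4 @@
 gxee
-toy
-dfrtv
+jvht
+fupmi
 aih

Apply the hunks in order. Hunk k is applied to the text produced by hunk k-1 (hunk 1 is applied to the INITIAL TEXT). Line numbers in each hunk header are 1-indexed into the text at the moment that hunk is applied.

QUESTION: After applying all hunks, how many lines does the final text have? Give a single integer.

Hunk 1: at line 1 remove [jexk] add [kpywv,yrudl] -> 8 lines: gxee kpywv yrudl mihu qpokj nftmk vvq qcop
Hunk 2: at line 1 remove [yrudl,mihu,qpokj] add [bpry,emwq,zuy] -> 8 lines: gxee kpywv bpry emwq zuy nftmk vvq qcop
Hunk 3: at line 1 remove [kpywv,bpry] add [toy,naiyw] -> 8 lines: gxee toy naiyw emwq zuy nftmk vvq qcop
Hunk 4: at line 5 remove [nftmk,vvq] add [jyv] -> 7 lines: gxee toy naiyw emwq zuy jyv qcop
Hunk 5: at line 1 remove [naiyw,emwq,zuy] add [rfli] -> 5 lines: gxee toy rfli jyv qcop
Hunk 6: at line 1 remove [rfli] add [dfrtv,aih] -> 6 lines: gxee toy dfrtv aih jyv qcop
Hunk 7: at line 1 remove [toy,dfrtv] add [jvht,fupmi] -> 6 lines: gxee jvht fupmi aih jyv qcop
Final line count: 6

Answer: 6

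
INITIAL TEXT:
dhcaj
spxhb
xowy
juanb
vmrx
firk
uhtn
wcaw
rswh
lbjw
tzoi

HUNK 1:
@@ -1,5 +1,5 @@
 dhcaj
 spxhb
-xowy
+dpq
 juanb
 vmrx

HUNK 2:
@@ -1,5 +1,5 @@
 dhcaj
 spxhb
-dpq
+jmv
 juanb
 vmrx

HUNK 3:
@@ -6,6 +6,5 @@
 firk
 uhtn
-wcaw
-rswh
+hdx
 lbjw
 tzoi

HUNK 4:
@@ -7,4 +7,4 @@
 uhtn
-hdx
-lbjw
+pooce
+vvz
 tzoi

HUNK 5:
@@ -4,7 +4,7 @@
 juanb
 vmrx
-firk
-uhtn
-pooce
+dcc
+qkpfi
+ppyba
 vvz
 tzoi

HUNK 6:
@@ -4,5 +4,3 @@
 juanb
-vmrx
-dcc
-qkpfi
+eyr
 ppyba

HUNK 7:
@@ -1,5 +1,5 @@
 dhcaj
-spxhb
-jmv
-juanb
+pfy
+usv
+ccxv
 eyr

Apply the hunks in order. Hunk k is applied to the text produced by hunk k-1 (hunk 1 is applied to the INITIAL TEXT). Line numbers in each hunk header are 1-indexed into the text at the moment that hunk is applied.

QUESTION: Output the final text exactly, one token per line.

Answer: dhcaj
pfy
usv
ccxv
eyr
ppyba
vvz
tzoi

Derivation:
Hunk 1: at line 1 remove [xowy] add [dpq] -> 11 lines: dhcaj spxhb dpq juanb vmrx firk uhtn wcaw rswh lbjw tzoi
Hunk 2: at line 1 remove [dpq] add [jmv] -> 11 lines: dhcaj spxhb jmv juanb vmrx firk uhtn wcaw rswh lbjw tzoi
Hunk 3: at line 6 remove [wcaw,rswh] add [hdx] -> 10 lines: dhcaj spxhb jmv juanb vmrx firk uhtn hdx lbjw tzoi
Hunk 4: at line 7 remove [hdx,lbjw] add [pooce,vvz] -> 10 lines: dhcaj spxhb jmv juanb vmrx firk uhtn pooce vvz tzoi
Hunk 5: at line 4 remove [firk,uhtn,pooce] add [dcc,qkpfi,ppyba] -> 10 lines: dhcaj spxhb jmv juanb vmrx dcc qkpfi ppyba vvz tzoi
Hunk 6: at line 4 remove [vmrx,dcc,qkpfi] add [eyr] -> 8 lines: dhcaj spxhb jmv juanb eyr ppyba vvz tzoi
Hunk 7: at line 1 remove [spxhb,jmv,juanb] add [pfy,usv,ccxv] -> 8 lines: dhcaj pfy usv ccxv eyr ppyba vvz tzoi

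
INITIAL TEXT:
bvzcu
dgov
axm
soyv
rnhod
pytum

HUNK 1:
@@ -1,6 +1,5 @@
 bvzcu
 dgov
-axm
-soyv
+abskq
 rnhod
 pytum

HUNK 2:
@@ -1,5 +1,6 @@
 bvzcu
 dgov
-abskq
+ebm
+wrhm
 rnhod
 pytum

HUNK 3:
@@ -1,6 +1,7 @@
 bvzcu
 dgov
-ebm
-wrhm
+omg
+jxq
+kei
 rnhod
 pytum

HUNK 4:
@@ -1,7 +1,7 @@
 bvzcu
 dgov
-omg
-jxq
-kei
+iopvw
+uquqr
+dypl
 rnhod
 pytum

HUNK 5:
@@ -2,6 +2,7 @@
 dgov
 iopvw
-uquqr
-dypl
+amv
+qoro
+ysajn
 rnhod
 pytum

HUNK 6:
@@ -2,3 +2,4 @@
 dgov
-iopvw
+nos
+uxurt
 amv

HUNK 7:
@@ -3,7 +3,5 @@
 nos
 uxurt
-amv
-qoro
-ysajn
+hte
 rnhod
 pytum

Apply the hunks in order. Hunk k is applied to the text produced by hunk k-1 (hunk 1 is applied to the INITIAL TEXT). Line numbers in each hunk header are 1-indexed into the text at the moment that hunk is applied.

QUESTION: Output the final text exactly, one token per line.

Hunk 1: at line 1 remove [axm,soyv] add [abskq] -> 5 lines: bvzcu dgov abskq rnhod pytum
Hunk 2: at line 1 remove [abskq] add [ebm,wrhm] -> 6 lines: bvzcu dgov ebm wrhm rnhod pytum
Hunk 3: at line 1 remove [ebm,wrhm] add [omg,jxq,kei] -> 7 lines: bvzcu dgov omg jxq kei rnhod pytum
Hunk 4: at line 1 remove [omg,jxq,kei] add [iopvw,uquqr,dypl] -> 7 lines: bvzcu dgov iopvw uquqr dypl rnhod pytum
Hunk 5: at line 2 remove [uquqr,dypl] add [amv,qoro,ysajn] -> 8 lines: bvzcu dgov iopvw amv qoro ysajn rnhod pytum
Hunk 6: at line 2 remove [iopvw] add [nos,uxurt] -> 9 lines: bvzcu dgov nos uxurt amv qoro ysajn rnhod pytum
Hunk 7: at line 3 remove [amv,qoro,ysajn] add [hte] -> 7 lines: bvzcu dgov nos uxurt hte rnhod pytum

Answer: bvzcu
dgov
nos
uxurt
hte
rnhod
pytum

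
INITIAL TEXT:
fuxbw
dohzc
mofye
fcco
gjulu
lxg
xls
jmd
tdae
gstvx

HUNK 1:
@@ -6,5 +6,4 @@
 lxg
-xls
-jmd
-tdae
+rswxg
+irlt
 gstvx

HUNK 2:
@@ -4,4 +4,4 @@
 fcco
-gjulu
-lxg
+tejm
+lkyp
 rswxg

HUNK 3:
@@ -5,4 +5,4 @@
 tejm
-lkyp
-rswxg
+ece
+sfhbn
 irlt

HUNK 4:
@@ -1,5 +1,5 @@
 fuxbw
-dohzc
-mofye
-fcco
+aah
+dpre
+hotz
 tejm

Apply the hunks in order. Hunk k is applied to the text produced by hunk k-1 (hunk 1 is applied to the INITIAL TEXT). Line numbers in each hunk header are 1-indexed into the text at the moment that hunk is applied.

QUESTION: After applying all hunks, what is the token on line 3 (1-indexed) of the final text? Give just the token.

Answer: dpre

Derivation:
Hunk 1: at line 6 remove [xls,jmd,tdae] add [rswxg,irlt] -> 9 lines: fuxbw dohzc mofye fcco gjulu lxg rswxg irlt gstvx
Hunk 2: at line 4 remove [gjulu,lxg] add [tejm,lkyp] -> 9 lines: fuxbw dohzc mofye fcco tejm lkyp rswxg irlt gstvx
Hunk 3: at line 5 remove [lkyp,rswxg] add [ece,sfhbn] -> 9 lines: fuxbw dohzc mofye fcco tejm ece sfhbn irlt gstvx
Hunk 4: at line 1 remove [dohzc,mofye,fcco] add [aah,dpre,hotz] -> 9 lines: fuxbw aah dpre hotz tejm ece sfhbn irlt gstvx
Final line 3: dpre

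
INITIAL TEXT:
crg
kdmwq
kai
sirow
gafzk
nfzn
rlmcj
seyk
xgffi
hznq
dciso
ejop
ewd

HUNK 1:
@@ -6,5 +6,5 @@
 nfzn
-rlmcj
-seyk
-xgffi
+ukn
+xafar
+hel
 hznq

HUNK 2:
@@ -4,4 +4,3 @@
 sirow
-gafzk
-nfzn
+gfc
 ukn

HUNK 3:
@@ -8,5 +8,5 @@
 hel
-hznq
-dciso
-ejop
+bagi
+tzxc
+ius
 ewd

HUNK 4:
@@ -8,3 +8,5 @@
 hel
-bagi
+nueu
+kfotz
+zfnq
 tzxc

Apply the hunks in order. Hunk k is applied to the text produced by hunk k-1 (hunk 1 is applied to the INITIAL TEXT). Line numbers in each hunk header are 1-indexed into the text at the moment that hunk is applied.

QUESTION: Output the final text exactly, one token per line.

Hunk 1: at line 6 remove [rlmcj,seyk,xgffi] add [ukn,xafar,hel] -> 13 lines: crg kdmwq kai sirow gafzk nfzn ukn xafar hel hznq dciso ejop ewd
Hunk 2: at line 4 remove [gafzk,nfzn] add [gfc] -> 12 lines: crg kdmwq kai sirow gfc ukn xafar hel hznq dciso ejop ewd
Hunk 3: at line 8 remove [hznq,dciso,ejop] add [bagi,tzxc,ius] -> 12 lines: crg kdmwq kai sirow gfc ukn xafar hel bagi tzxc ius ewd
Hunk 4: at line 8 remove [bagi] add [nueu,kfotz,zfnq] -> 14 lines: crg kdmwq kai sirow gfc ukn xafar hel nueu kfotz zfnq tzxc ius ewd

Answer: crg
kdmwq
kai
sirow
gfc
ukn
xafar
hel
nueu
kfotz
zfnq
tzxc
ius
ewd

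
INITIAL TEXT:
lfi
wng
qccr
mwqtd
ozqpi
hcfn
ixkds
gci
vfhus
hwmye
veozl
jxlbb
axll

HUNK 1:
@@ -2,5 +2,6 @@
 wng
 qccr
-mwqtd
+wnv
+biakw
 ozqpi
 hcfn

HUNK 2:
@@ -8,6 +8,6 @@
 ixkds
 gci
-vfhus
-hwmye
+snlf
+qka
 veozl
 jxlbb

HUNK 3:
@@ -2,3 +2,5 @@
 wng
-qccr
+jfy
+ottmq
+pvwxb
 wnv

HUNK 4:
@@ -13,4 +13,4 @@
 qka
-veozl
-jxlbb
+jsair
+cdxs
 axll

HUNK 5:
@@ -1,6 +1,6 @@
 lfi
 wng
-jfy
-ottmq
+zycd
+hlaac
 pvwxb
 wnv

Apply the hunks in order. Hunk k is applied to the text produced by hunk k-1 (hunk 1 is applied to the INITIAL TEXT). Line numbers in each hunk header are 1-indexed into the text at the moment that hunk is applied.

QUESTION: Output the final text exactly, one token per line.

Answer: lfi
wng
zycd
hlaac
pvwxb
wnv
biakw
ozqpi
hcfn
ixkds
gci
snlf
qka
jsair
cdxs
axll

Derivation:
Hunk 1: at line 2 remove [mwqtd] add [wnv,biakw] -> 14 lines: lfi wng qccr wnv biakw ozqpi hcfn ixkds gci vfhus hwmye veozl jxlbb axll
Hunk 2: at line 8 remove [vfhus,hwmye] add [snlf,qka] -> 14 lines: lfi wng qccr wnv biakw ozqpi hcfn ixkds gci snlf qka veozl jxlbb axll
Hunk 3: at line 2 remove [qccr] add [jfy,ottmq,pvwxb] -> 16 lines: lfi wng jfy ottmq pvwxb wnv biakw ozqpi hcfn ixkds gci snlf qka veozl jxlbb axll
Hunk 4: at line 13 remove [veozl,jxlbb] add [jsair,cdxs] -> 16 lines: lfi wng jfy ottmq pvwxb wnv biakw ozqpi hcfn ixkds gci snlf qka jsair cdxs axll
Hunk 5: at line 1 remove [jfy,ottmq] add [zycd,hlaac] -> 16 lines: lfi wng zycd hlaac pvwxb wnv biakw ozqpi hcfn ixkds gci snlf qka jsair cdxs axll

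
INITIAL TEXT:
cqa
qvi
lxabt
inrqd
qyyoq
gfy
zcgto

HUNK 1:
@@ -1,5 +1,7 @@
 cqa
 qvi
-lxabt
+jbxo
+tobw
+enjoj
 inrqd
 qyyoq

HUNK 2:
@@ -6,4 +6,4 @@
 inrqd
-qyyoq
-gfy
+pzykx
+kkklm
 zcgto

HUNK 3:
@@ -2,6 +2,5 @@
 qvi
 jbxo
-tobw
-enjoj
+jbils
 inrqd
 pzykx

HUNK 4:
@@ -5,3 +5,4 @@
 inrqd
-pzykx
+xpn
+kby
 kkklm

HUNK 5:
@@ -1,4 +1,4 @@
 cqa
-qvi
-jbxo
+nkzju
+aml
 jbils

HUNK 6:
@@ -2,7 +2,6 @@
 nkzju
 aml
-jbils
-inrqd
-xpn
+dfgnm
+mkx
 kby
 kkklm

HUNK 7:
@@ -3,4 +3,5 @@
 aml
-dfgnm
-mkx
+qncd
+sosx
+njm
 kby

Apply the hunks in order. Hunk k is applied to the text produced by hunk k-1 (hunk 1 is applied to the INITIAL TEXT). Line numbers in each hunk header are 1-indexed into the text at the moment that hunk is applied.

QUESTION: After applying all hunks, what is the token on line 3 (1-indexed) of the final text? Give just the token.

Answer: aml

Derivation:
Hunk 1: at line 1 remove [lxabt] add [jbxo,tobw,enjoj] -> 9 lines: cqa qvi jbxo tobw enjoj inrqd qyyoq gfy zcgto
Hunk 2: at line 6 remove [qyyoq,gfy] add [pzykx,kkklm] -> 9 lines: cqa qvi jbxo tobw enjoj inrqd pzykx kkklm zcgto
Hunk 3: at line 2 remove [tobw,enjoj] add [jbils] -> 8 lines: cqa qvi jbxo jbils inrqd pzykx kkklm zcgto
Hunk 4: at line 5 remove [pzykx] add [xpn,kby] -> 9 lines: cqa qvi jbxo jbils inrqd xpn kby kkklm zcgto
Hunk 5: at line 1 remove [qvi,jbxo] add [nkzju,aml] -> 9 lines: cqa nkzju aml jbils inrqd xpn kby kkklm zcgto
Hunk 6: at line 2 remove [jbils,inrqd,xpn] add [dfgnm,mkx] -> 8 lines: cqa nkzju aml dfgnm mkx kby kkklm zcgto
Hunk 7: at line 3 remove [dfgnm,mkx] add [qncd,sosx,njm] -> 9 lines: cqa nkzju aml qncd sosx njm kby kkklm zcgto
Final line 3: aml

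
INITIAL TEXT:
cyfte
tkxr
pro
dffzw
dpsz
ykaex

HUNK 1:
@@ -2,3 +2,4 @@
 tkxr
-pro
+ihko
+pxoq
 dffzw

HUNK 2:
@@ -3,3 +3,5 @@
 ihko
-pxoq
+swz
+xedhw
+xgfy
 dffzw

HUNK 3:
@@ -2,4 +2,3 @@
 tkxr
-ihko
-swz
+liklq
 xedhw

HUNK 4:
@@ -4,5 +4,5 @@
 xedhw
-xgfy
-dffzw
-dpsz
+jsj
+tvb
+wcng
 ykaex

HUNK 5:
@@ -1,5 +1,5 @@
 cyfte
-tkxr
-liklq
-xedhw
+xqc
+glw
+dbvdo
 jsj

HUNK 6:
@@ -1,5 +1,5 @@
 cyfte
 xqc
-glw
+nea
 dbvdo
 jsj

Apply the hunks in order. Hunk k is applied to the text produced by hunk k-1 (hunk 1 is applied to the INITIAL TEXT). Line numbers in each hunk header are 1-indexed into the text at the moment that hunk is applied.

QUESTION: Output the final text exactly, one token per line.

Hunk 1: at line 2 remove [pro] add [ihko,pxoq] -> 7 lines: cyfte tkxr ihko pxoq dffzw dpsz ykaex
Hunk 2: at line 3 remove [pxoq] add [swz,xedhw,xgfy] -> 9 lines: cyfte tkxr ihko swz xedhw xgfy dffzw dpsz ykaex
Hunk 3: at line 2 remove [ihko,swz] add [liklq] -> 8 lines: cyfte tkxr liklq xedhw xgfy dffzw dpsz ykaex
Hunk 4: at line 4 remove [xgfy,dffzw,dpsz] add [jsj,tvb,wcng] -> 8 lines: cyfte tkxr liklq xedhw jsj tvb wcng ykaex
Hunk 5: at line 1 remove [tkxr,liklq,xedhw] add [xqc,glw,dbvdo] -> 8 lines: cyfte xqc glw dbvdo jsj tvb wcng ykaex
Hunk 6: at line 1 remove [glw] add [nea] -> 8 lines: cyfte xqc nea dbvdo jsj tvb wcng ykaex

Answer: cyfte
xqc
nea
dbvdo
jsj
tvb
wcng
ykaex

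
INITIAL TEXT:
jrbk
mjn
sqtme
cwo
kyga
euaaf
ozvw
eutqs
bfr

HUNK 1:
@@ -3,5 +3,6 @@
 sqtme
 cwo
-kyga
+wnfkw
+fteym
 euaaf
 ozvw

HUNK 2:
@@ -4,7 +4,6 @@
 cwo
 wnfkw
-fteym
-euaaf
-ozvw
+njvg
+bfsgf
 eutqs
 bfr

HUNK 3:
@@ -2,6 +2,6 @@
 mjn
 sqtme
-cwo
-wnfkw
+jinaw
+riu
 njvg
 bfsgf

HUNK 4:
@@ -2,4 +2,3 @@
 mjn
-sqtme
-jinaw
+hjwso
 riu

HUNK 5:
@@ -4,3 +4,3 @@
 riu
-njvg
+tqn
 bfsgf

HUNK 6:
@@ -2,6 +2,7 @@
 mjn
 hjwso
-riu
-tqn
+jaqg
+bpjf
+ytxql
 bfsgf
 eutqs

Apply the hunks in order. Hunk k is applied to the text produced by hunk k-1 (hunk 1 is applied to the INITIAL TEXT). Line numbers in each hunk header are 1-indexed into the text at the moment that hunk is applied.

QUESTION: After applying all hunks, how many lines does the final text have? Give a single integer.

Hunk 1: at line 3 remove [kyga] add [wnfkw,fteym] -> 10 lines: jrbk mjn sqtme cwo wnfkw fteym euaaf ozvw eutqs bfr
Hunk 2: at line 4 remove [fteym,euaaf,ozvw] add [njvg,bfsgf] -> 9 lines: jrbk mjn sqtme cwo wnfkw njvg bfsgf eutqs bfr
Hunk 3: at line 2 remove [cwo,wnfkw] add [jinaw,riu] -> 9 lines: jrbk mjn sqtme jinaw riu njvg bfsgf eutqs bfr
Hunk 4: at line 2 remove [sqtme,jinaw] add [hjwso] -> 8 lines: jrbk mjn hjwso riu njvg bfsgf eutqs bfr
Hunk 5: at line 4 remove [njvg] add [tqn] -> 8 lines: jrbk mjn hjwso riu tqn bfsgf eutqs bfr
Hunk 6: at line 2 remove [riu,tqn] add [jaqg,bpjf,ytxql] -> 9 lines: jrbk mjn hjwso jaqg bpjf ytxql bfsgf eutqs bfr
Final line count: 9

Answer: 9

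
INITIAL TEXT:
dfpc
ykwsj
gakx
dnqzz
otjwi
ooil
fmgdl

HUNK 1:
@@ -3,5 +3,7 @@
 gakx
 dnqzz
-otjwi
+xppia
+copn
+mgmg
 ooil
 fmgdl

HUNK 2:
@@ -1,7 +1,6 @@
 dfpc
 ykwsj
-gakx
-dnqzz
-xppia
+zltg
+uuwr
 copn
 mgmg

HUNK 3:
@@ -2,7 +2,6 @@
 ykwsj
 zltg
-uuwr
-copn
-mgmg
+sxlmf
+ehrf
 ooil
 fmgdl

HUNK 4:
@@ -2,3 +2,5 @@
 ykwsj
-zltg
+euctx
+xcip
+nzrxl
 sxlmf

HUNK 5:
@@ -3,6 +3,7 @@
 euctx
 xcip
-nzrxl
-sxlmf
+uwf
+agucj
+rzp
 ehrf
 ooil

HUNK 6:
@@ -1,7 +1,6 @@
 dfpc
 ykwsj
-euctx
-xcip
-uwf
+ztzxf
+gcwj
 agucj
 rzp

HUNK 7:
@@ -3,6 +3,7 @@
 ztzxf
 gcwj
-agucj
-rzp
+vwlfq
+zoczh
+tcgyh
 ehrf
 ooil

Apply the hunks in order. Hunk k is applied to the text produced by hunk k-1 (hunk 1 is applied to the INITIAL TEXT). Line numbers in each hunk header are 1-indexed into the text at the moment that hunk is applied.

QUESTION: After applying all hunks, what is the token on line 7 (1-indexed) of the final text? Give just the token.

Hunk 1: at line 3 remove [otjwi] add [xppia,copn,mgmg] -> 9 lines: dfpc ykwsj gakx dnqzz xppia copn mgmg ooil fmgdl
Hunk 2: at line 1 remove [gakx,dnqzz,xppia] add [zltg,uuwr] -> 8 lines: dfpc ykwsj zltg uuwr copn mgmg ooil fmgdl
Hunk 3: at line 2 remove [uuwr,copn,mgmg] add [sxlmf,ehrf] -> 7 lines: dfpc ykwsj zltg sxlmf ehrf ooil fmgdl
Hunk 4: at line 2 remove [zltg] add [euctx,xcip,nzrxl] -> 9 lines: dfpc ykwsj euctx xcip nzrxl sxlmf ehrf ooil fmgdl
Hunk 5: at line 3 remove [nzrxl,sxlmf] add [uwf,agucj,rzp] -> 10 lines: dfpc ykwsj euctx xcip uwf agucj rzp ehrf ooil fmgdl
Hunk 6: at line 1 remove [euctx,xcip,uwf] add [ztzxf,gcwj] -> 9 lines: dfpc ykwsj ztzxf gcwj agucj rzp ehrf ooil fmgdl
Hunk 7: at line 3 remove [agucj,rzp] add [vwlfq,zoczh,tcgyh] -> 10 lines: dfpc ykwsj ztzxf gcwj vwlfq zoczh tcgyh ehrf ooil fmgdl
Final line 7: tcgyh

Answer: tcgyh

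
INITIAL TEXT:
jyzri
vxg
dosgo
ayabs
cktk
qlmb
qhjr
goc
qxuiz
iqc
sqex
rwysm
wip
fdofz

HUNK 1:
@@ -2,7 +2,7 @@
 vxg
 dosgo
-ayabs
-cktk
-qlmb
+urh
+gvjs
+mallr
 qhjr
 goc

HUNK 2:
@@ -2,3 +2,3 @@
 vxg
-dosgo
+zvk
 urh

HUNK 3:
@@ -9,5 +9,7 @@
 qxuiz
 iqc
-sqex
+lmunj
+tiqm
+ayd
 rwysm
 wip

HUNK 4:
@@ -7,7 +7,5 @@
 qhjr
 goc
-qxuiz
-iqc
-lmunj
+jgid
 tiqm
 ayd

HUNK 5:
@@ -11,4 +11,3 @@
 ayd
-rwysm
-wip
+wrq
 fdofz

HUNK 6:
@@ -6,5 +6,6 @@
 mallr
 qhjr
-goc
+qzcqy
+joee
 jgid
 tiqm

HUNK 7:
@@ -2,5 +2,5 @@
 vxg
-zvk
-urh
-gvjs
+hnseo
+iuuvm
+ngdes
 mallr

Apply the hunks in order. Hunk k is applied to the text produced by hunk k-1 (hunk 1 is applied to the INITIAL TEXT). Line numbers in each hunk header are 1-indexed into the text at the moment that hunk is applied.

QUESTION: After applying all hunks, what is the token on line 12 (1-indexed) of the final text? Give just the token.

Answer: ayd

Derivation:
Hunk 1: at line 2 remove [ayabs,cktk,qlmb] add [urh,gvjs,mallr] -> 14 lines: jyzri vxg dosgo urh gvjs mallr qhjr goc qxuiz iqc sqex rwysm wip fdofz
Hunk 2: at line 2 remove [dosgo] add [zvk] -> 14 lines: jyzri vxg zvk urh gvjs mallr qhjr goc qxuiz iqc sqex rwysm wip fdofz
Hunk 3: at line 9 remove [sqex] add [lmunj,tiqm,ayd] -> 16 lines: jyzri vxg zvk urh gvjs mallr qhjr goc qxuiz iqc lmunj tiqm ayd rwysm wip fdofz
Hunk 4: at line 7 remove [qxuiz,iqc,lmunj] add [jgid] -> 14 lines: jyzri vxg zvk urh gvjs mallr qhjr goc jgid tiqm ayd rwysm wip fdofz
Hunk 5: at line 11 remove [rwysm,wip] add [wrq] -> 13 lines: jyzri vxg zvk urh gvjs mallr qhjr goc jgid tiqm ayd wrq fdofz
Hunk 6: at line 6 remove [goc] add [qzcqy,joee] -> 14 lines: jyzri vxg zvk urh gvjs mallr qhjr qzcqy joee jgid tiqm ayd wrq fdofz
Hunk 7: at line 2 remove [zvk,urh,gvjs] add [hnseo,iuuvm,ngdes] -> 14 lines: jyzri vxg hnseo iuuvm ngdes mallr qhjr qzcqy joee jgid tiqm ayd wrq fdofz
Final line 12: ayd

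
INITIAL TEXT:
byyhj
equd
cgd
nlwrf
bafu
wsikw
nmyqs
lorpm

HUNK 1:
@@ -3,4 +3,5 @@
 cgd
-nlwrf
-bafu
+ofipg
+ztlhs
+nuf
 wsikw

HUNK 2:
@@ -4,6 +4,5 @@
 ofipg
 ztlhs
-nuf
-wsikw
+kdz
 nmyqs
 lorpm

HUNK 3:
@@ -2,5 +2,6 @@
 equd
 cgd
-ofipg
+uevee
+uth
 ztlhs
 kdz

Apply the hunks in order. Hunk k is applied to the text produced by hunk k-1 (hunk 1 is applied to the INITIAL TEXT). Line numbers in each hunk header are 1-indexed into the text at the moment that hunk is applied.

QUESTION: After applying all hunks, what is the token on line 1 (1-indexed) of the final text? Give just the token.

Answer: byyhj

Derivation:
Hunk 1: at line 3 remove [nlwrf,bafu] add [ofipg,ztlhs,nuf] -> 9 lines: byyhj equd cgd ofipg ztlhs nuf wsikw nmyqs lorpm
Hunk 2: at line 4 remove [nuf,wsikw] add [kdz] -> 8 lines: byyhj equd cgd ofipg ztlhs kdz nmyqs lorpm
Hunk 3: at line 2 remove [ofipg] add [uevee,uth] -> 9 lines: byyhj equd cgd uevee uth ztlhs kdz nmyqs lorpm
Final line 1: byyhj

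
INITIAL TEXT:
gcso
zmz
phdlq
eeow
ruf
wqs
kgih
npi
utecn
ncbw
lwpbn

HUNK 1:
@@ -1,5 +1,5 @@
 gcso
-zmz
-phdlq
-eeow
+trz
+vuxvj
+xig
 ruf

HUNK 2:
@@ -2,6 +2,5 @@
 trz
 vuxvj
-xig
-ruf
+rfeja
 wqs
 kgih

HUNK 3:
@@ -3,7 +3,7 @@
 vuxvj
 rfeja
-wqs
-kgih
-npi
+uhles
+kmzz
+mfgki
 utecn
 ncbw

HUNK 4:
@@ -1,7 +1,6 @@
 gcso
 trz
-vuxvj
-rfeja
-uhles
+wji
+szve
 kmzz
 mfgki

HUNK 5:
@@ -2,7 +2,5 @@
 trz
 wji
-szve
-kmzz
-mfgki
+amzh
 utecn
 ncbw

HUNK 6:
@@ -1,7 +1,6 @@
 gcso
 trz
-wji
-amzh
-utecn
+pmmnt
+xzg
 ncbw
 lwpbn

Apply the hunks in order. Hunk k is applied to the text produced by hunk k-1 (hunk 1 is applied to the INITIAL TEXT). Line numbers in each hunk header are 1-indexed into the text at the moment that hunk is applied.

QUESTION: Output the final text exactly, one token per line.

Answer: gcso
trz
pmmnt
xzg
ncbw
lwpbn

Derivation:
Hunk 1: at line 1 remove [zmz,phdlq,eeow] add [trz,vuxvj,xig] -> 11 lines: gcso trz vuxvj xig ruf wqs kgih npi utecn ncbw lwpbn
Hunk 2: at line 2 remove [xig,ruf] add [rfeja] -> 10 lines: gcso trz vuxvj rfeja wqs kgih npi utecn ncbw lwpbn
Hunk 3: at line 3 remove [wqs,kgih,npi] add [uhles,kmzz,mfgki] -> 10 lines: gcso trz vuxvj rfeja uhles kmzz mfgki utecn ncbw lwpbn
Hunk 4: at line 1 remove [vuxvj,rfeja,uhles] add [wji,szve] -> 9 lines: gcso trz wji szve kmzz mfgki utecn ncbw lwpbn
Hunk 5: at line 2 remove [szve,kmzz,mfgki] add [amzh] -> 7 lines: gcso trz wji amzh utecn ncbw lwpbn
Hunk 6: at line 1 remove [wji,amzh,utecn] add [pmmnt,xzg] -> 6 lines: gcso trz pmmnt xzg ncbw lwpbn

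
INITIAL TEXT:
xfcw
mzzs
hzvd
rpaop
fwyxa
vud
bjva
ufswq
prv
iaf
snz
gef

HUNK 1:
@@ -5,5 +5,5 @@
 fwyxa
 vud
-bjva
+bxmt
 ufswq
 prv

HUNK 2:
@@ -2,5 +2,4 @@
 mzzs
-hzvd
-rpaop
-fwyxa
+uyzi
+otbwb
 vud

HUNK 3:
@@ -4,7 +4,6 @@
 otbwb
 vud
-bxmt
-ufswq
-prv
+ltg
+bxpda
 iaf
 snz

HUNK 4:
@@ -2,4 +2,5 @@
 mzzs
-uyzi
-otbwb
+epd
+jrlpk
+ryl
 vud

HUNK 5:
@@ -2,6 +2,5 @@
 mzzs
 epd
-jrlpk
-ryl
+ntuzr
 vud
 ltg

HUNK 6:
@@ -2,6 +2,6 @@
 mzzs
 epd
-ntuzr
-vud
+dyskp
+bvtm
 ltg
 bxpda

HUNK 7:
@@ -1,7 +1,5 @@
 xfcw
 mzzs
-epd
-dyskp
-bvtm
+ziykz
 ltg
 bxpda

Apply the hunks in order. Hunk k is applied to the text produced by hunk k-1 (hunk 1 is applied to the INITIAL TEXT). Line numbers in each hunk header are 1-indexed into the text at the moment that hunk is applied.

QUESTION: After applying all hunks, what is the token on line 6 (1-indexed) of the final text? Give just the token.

Answer: iaf

Derivation:
Hunk 1: at line 5 remove [bjva] add [bxmt] -> 12 lines: xfcw mzzs hzvd rpaop fwyxa vud bxmt ufswq prv iaf snz gef
Hunk 2: at line 2 remove [hzvd,rpaop,fwyxa] add [uyzi,otbwb] -> 11 lines: xfcw mzzs uyzi otbwb vud bxmt ufswq prv iaf snz gef
Hunk 3: at line 4 remove [bxmt,ufswq,prv] add [ltg,bxpda] -> 10 lines: xfcw mzzs uyzi otbwb vud ltg bxpda iaf snz gef
Hunk 4: at line 2 remove [uyzi,otbwb] add [epd,jrlpk,ryl] -> 11 lines: xfcw mzzs epd jrlpk ryl vud ltg bxpda iaf snz gef
Hunk 5: at line 2 remove [jrlpk,ryl] add [ntuzr] -> 10 lines: xfcw mzzs epd ntuzr vud ltg bxpda iaf snz gef
Hunk 6: at line 2 remove [ntuzr,vud] add [dyskp,bvtm] -> 10 lines: xfcw mzzs epd dyskp bvtm ltg bxpda iaf snz gef
Hunk 7: at line 1 remove [epd,dyskp,bvtm] add [ziykz] -> 8 lines: xfcw mzzs ziykz ltg bxpda iaf snz gef
Final line 6: iaf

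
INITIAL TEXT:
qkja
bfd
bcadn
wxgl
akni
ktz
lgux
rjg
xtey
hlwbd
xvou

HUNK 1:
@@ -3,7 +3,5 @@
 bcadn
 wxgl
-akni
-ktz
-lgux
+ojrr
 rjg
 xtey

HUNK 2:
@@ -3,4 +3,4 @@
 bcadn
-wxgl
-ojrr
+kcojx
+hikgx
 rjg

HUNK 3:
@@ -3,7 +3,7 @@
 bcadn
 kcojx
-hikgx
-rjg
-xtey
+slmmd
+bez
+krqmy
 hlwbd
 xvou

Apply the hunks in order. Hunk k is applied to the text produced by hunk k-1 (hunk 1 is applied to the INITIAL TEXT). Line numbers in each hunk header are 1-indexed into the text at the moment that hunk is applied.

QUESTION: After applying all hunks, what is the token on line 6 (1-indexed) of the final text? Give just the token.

Answer: bez

Derivation:
Hunk 1: at line 3 remove [akni,ktz,lgux] add [ojrr] -> 9 lines: qkja bfd bcadn wxgl ojrr rjg xtey hlwbd xvou
Hunk 2: at line 3 remove [wxgl,ojrr] add [kcojx,hikgx] -> 9 lines: qkja bfd bcadn kcojx hikgx rjg xtey hlwbd xvou
Hunk 3: at line 3 remove [hikgx,rjg,xtey] add [slmmd,bez,krqmy] -> 9 lines: qkja bfd bcadn kcojx slmmd bez krqmy hlwbd xvou
Final line 6: bez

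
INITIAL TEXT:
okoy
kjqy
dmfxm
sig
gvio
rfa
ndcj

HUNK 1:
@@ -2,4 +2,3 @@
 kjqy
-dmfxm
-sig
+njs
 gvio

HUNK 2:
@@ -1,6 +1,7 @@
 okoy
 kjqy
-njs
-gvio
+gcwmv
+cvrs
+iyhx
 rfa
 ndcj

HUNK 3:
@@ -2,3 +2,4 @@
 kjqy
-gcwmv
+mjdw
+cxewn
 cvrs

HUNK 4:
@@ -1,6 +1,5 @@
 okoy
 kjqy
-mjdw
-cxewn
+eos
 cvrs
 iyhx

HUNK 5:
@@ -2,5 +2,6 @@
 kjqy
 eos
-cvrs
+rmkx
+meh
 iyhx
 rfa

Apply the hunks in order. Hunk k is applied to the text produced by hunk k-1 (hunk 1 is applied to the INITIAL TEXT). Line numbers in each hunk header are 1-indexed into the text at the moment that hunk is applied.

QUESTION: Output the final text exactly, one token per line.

Answer: okoy
kjqy
eos
rmkx
meh
iyhx
rfa
ndcj

Derivation:
Hunk 1: at line 2 remove [dmfxm,sig] add [njs] -> 6 lines: okoy kjqy njs gvio rfa ndcj
Hunk 2: at line 1 remove [njs,gvio] add [gcwmv,cvrs,iyhx] -> 7 lines: okoy kjqy gcwmv cvrs iyhx rfa ndcj
Hunk 3: at line 2 remove [gcwmv] add [mjdw,cxewn] -> 8 lines: okoy kjqy mjdw cxewn cvrs iyhx rfa ndcj
Hunk 4: at line 1 remove [mjdw,cxewn] add [eos] -> 7 lines: okoy kjqy eos cvrs iyhx rfa ndcj
Hunk 5: at line 2 remove [cvrs] add [rmkx,meh] -> 8 lines: okoy kjqy eos rmkx meh iyhx rfa ndcj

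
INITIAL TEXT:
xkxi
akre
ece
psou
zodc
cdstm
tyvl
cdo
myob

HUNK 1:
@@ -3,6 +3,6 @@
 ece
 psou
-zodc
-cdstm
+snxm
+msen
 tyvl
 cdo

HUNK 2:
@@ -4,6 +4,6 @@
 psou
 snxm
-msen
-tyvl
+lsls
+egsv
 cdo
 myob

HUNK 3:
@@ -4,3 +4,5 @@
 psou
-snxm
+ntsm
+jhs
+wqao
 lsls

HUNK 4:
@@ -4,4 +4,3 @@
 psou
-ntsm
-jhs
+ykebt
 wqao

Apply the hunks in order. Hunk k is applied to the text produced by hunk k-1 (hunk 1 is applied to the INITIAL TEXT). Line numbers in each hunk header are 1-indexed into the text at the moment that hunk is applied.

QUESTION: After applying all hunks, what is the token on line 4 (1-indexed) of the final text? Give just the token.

Answer: psou

Derivation:
Hunk 1: at line 3 remove [zodc,cdstm] add [snxm,msen] -> 9 lines: xkxi akre ece psou snxm msen tyvl cdo myob
Hunk 2: at line 4 remove [msen,tyvl] add [lsls,egsv] -> 9 lines: xkxi akre ece psou snxm lsls egsv cdo myob
Hunk 3: at line 4 remove [snxm] add [ntsm,jhs,wqao] -> 11 lines: xkxi akre ece psou ntsm jhs wqao lsls egsv cdo myob
Hunk 4: at line 4 remove [ntsm,jhs] add [ykebt] -> 10 lines: xkxi akre ece psou ykebt wqao lsls egsv cdo myob
Final line 4: psou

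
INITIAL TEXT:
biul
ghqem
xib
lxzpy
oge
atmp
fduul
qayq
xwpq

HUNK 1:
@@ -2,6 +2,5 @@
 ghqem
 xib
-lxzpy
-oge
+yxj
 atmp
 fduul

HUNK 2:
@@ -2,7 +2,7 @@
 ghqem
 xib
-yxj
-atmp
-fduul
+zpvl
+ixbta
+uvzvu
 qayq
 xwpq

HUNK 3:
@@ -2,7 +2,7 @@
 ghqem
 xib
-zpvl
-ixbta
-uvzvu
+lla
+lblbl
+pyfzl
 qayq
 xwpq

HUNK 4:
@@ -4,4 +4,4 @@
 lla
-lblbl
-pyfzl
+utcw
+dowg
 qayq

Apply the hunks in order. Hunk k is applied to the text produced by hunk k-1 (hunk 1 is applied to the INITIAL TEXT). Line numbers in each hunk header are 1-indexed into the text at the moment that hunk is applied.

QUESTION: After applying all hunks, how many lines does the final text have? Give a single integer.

Hunk 1: at line 2 remove [lxzpy,oge] add [yxj] -> 8 lines: biul ghqem xib yxj atmp fduul qayq xwpq
Hunk 2: at line 2 remove [yxj,atmp,fduul] add [zpvl,ixbta,uvzvu] -> 8 lines: biul ghqem xib zpvl ixbta uvzvu qayq xwpq
Hunk 3: at line 2 remove [zpvl,ixbta,uvzvu] add [lla,lblbl,pyfzl] -> 8 lines: biul ghqem xib lla lblbl pyfzl qayq xwpq
Hunk 4: at line 4 remove [lblbl,pyfzl] add [utcw,dowg] -> 8 lines: biul ghqem xib lla utcw dowg qayq xwpq
Final line count: 8

Answer: 8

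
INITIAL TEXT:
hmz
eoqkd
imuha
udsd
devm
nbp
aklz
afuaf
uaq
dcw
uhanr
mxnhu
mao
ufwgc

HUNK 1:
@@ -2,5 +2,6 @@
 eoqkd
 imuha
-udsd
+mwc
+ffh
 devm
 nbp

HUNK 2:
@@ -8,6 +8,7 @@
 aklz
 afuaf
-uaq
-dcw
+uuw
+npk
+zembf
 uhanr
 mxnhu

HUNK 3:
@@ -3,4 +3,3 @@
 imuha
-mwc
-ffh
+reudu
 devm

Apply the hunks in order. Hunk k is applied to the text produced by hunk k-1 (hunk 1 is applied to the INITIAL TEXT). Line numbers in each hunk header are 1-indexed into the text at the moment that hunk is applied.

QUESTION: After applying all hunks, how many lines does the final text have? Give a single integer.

Hunk 1: at line 2 remove [udsd] add [mwc,ffh] -> 15 lines: hmz eoqkd imuha mwc ffh devm nbp aklz afuaf uaq dcw uhanr mxnhu mao ufwgc
Hunk 2: at line 8 remove [uaq,dcw] add [uuw,npk,zembf] -> 16 lines: hmz eoqkd imuha mwc ffh devm nbp aklz afuaf uuw npk zembf uhanr mxnhu mao ufwgc
Hunk 3: at line 3 remove [mwc,ffh] add [reudu] -> 15 lines: hmz eoqkd imuha reudu devm nbp aklz afuaf uuw npk zembf uhanr mxnhu mao ufwgc
Final line count: 15

Answer: 15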